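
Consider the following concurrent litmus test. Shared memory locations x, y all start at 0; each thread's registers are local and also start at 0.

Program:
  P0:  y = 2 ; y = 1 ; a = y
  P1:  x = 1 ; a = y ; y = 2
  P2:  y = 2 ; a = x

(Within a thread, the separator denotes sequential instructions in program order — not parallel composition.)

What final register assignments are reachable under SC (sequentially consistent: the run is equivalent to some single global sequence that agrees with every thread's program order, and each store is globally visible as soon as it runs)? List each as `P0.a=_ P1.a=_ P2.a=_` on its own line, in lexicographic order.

outcome vector order: (P0.a,P1.a,P2.a)
|SC outcomes| = 10

P0.a=1 P1.a=0 P2.a=1
P0.a=1 P1.a=1 P2.a=0
P0.a=1 P1.a=1 P2.a=1
P0.a=1 P1.a=2 P2.a=0
P0.a=1 P1.a=2 P2.a=1
P0.a=2 P1.a=0 P2.a=1
P0.a=2 P1.a=1 P2.a=0
P0.a=2 P1.a=1 P2.a=1
P0.a=2 P1.a=2 P2.a=0
P0.a=2 P1.a=2 P2.a=1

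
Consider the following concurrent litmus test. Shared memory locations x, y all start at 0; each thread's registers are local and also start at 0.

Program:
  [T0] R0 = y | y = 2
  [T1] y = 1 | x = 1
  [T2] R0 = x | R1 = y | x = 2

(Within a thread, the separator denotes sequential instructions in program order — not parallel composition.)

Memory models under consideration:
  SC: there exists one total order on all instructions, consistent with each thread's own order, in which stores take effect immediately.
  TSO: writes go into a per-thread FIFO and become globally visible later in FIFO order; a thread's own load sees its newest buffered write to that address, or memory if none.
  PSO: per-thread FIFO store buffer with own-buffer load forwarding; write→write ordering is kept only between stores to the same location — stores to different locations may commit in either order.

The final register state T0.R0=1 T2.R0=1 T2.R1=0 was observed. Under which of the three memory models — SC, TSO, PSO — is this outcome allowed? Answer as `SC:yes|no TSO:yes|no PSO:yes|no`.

outcome vector order: (T0.R0,T2.R0,T2.R1)
SC (10): <0 0 0> <0 0 1> <0 0 2> <0 1 1> <0 1 2> <1 0 0> <1 0 1> <1 0 2> <1 1 1> <1 1 2>
TSO (10): <0 0 0> <0 0 1> <0 0 2> <0 1 1> <0 1 2> <1 0 0> <1 0 1> <1 0 2> <1 1 1> <1 1 2>
PSO (12): <0 0 0> <0 0 1> <0 0 2> <0 1 0> <0 1 1> <0 1 2> <1 0 0> <1 0 1> <1 0 2> <1 1 0> <1 1 1> <1 1 2>
target <1 1 0> ∈ {PSO}

SC:no TSO:no PSO:yes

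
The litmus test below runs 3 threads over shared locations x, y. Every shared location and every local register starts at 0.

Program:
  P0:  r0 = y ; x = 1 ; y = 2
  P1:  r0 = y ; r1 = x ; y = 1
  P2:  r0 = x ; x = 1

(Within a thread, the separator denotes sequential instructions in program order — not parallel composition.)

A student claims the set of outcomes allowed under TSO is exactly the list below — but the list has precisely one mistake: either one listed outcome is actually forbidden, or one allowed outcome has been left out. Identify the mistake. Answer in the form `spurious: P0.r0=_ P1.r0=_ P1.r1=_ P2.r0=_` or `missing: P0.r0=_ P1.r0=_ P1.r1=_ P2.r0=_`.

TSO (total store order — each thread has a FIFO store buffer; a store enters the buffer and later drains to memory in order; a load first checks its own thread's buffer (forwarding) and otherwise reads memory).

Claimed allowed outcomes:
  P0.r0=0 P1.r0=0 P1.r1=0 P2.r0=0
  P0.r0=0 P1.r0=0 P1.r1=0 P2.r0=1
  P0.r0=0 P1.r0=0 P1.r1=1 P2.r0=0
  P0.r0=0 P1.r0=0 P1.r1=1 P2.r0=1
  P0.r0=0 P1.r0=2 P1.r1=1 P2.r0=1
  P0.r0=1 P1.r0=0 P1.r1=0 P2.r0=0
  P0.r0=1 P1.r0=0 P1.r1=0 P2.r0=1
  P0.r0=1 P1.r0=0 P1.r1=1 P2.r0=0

outcome vector order: (P0.r0,P1.r0,P1.r1,P2.r0)
TSO: 9 outcomes — {<0 0 0 0>; <0 0 0 1>; <0 0 1 0>; <0 0 1 1>; <0 2 1 0>; <0 2 1 1>; <1 0 0 0>; <1 0 0 1>; <1 0 1 0>}
TSO∖claimed = {<0 2 1 0>}

missing: P0.r0=0 P1.r0=2 P1.r1=1 P2.r0=0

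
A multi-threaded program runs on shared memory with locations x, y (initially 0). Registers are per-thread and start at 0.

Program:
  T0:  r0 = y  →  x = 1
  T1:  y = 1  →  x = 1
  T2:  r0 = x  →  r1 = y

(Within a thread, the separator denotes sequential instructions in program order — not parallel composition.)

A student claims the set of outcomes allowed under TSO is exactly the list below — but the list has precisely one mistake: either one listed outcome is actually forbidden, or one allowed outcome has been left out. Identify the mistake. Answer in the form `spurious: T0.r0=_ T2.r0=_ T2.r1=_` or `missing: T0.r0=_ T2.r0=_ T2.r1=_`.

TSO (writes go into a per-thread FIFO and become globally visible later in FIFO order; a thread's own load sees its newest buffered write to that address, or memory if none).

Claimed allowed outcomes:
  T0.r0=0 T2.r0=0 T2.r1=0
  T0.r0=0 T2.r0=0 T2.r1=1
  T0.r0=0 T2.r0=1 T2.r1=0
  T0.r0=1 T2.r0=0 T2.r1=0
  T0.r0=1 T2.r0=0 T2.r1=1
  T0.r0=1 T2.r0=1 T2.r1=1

outcome vector order: (T0.r0,T2.r0,T2.r1)
under TSO → 0/0/0 0/0/1 0/1/0 0/1/1 1/0/0 1/0/1 1/1/1
TSO∖claimed = {0/1/1}

missing: T0.r0=0 T2.r0=1 T2.r1=1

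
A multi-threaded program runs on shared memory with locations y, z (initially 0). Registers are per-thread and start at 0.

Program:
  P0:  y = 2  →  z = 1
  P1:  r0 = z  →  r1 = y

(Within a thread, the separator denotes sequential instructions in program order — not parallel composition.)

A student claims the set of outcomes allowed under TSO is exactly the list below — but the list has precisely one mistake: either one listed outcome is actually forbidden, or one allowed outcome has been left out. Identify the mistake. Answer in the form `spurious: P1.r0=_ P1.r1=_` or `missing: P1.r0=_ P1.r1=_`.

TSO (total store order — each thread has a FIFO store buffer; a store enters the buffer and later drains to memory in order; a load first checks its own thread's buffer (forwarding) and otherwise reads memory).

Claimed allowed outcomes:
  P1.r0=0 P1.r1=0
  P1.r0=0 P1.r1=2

missing: P1.r0=1 P1.r1=2

outcome vector order: (P1.r0,P1.r1)
TSO: 3 outcomes — {<0 0>, <0 2>, <1 2>}
TSO∖claimed = {<1 2>}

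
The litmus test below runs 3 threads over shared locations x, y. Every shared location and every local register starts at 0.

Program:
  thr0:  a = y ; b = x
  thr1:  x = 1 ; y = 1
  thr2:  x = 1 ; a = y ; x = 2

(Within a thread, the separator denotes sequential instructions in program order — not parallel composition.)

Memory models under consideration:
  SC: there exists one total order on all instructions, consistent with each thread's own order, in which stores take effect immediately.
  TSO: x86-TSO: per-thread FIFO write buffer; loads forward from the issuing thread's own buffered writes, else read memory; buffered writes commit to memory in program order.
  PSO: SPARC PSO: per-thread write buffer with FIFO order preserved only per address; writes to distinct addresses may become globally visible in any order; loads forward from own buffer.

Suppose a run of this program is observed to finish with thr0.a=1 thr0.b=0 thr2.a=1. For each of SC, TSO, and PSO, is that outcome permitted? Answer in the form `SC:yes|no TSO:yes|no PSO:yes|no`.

outcome vector order: (thr0.a,thr0.b,thr2.a)
under SC → (0,0,0) (0,0,1) (0,1,0) (0,1,1) (0,2,0) (0,2,1) (1,1,0) (1,1,1) (1,2,0) (1,2,1)
under TSO → (0,0,0) (0,0,1) (0,1,0) (0,1,1) (0,2,0) (0,2,1) (1,1,0) (1,1,1) (1,2,0) (1,2,1)
under PSO → (0,0,0) (0,0,1) (0,1,0) (0,1,1) (0,2,0) (0,2,1) (1,0,0) (1,0,1) (1,1,0) (1,1,1) (1,2,0) (1,2,1)
target (1,0,1) ∈ {PSO}

SC:no TSO:no PSO:yes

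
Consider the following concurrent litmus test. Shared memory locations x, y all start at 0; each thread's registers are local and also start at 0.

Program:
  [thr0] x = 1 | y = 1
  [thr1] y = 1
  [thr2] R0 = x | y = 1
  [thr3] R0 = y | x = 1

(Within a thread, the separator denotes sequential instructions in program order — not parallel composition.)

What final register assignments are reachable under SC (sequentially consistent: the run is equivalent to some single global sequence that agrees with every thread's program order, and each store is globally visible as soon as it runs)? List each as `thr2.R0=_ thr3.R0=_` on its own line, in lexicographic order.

thr2.R0=0 thr3.R0=0
thr2.R0=0 thr3.R0=1
thr2.R0=1 thr3.R0=0
thr2.R0=1 thr3.R0=1

outcome vector order: (thr2.R0,thr3.R0)
|SC outcomes| = 4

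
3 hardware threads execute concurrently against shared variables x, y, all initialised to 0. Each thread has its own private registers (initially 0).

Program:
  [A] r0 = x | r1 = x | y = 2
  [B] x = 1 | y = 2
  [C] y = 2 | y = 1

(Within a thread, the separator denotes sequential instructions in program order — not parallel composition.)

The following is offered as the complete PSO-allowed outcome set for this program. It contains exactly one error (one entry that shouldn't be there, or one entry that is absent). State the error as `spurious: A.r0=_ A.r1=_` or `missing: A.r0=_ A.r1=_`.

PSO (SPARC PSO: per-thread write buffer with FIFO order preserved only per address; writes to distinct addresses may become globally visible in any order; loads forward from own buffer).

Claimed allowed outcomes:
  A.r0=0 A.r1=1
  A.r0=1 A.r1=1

missing: A.r0=0 A.r1=0

outcome vector order: (A.r0,A.r1)
under PSO → 00; 01; 11
PSO∖claimed = {00}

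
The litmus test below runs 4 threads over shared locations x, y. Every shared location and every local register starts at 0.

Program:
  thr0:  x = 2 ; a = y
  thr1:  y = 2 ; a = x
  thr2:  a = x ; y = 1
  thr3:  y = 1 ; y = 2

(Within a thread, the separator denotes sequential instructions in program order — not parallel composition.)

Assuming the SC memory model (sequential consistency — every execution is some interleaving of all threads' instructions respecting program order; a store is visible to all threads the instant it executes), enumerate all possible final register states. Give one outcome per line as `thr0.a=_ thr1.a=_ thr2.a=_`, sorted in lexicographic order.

outcome vector order: (thr0.a,thr1.a,thr2.a)
|SC outcomes| = 10

thr0.a=0 thr1.a=2 thr2.a=0
thr0.a=0 thr1.a=2 thr2.a=2
thr0.a=1 thr1.a=0 thr2.a=0
thr0.a=1 thr1.a=0 thr2.a=2
thr0.a=1 thr1.a=2 thr2.a=0
thr0.a=1 thr1.a=2 thr2.a=2
thr0.a=2 thr1.a=0 thr2.a=0
thr0.a=2 thr1.a=0 thr2.a=2
thr0.a=2 thr1.a=2 thr2.a=0
thr0.a=2 thr1.a=2 thr2.a=2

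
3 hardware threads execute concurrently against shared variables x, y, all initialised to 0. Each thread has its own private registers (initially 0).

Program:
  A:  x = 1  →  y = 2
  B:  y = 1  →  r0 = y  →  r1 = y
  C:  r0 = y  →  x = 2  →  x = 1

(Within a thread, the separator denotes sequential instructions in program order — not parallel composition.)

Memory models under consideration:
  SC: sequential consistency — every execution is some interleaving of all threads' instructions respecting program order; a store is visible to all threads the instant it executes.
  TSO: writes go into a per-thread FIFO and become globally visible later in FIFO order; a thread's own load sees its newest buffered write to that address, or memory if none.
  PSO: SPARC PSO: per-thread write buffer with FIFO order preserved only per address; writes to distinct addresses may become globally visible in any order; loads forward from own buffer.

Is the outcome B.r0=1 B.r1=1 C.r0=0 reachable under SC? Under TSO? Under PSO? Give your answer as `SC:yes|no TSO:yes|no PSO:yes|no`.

SC:yes TSO:yes PSO:yes

outcome vector order: (B.r0,B.r1,C.r0)
SC: 9 outcomes — {<1 1 0>, <1 1 1>, <1 1 2>, <1 2 0>, <1 2 1>, <1 2 2>, <2 2 0>, <2 2 1>, <2 2 2>}
TSO: 9 outcomes — {<1 1 0>, <1 1 1>, <1 1 2>, <1 2 0>, <1 2 1>, <1 2 2>, <2 2 0>, <2 2 1>, <2 2 2>}
PSO: 9 outcomes — {<1 1 0>, <1 1 1>, <1 1 2>, <1 2 0>, <1 2 1>, <1 2 2>, <2 2 0>, <2 2 1>, <2 2 2>}
target <1 1 0> ∈ {SC,TSO,PSO}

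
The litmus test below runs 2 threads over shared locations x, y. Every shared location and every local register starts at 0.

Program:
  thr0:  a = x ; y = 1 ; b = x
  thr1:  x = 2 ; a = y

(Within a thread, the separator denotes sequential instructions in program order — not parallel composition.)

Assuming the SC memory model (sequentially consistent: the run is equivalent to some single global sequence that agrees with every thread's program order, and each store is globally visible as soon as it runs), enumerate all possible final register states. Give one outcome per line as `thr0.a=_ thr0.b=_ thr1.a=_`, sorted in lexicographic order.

outcome vector order: (thr0.a,thr0.b,thr1.a)
|SC outcomes| = 5

thr0.a=0 thr0.b=0 thr1.a=1
thr0.a=0 thr0.b=2 thr1.a=0
thr0.a=0 thr0.b=2 thr1.a=1
thr0.a=2 thr0.b=2 thr1.a=0
thr0.a=2 thr0.b=2 thr1.a=1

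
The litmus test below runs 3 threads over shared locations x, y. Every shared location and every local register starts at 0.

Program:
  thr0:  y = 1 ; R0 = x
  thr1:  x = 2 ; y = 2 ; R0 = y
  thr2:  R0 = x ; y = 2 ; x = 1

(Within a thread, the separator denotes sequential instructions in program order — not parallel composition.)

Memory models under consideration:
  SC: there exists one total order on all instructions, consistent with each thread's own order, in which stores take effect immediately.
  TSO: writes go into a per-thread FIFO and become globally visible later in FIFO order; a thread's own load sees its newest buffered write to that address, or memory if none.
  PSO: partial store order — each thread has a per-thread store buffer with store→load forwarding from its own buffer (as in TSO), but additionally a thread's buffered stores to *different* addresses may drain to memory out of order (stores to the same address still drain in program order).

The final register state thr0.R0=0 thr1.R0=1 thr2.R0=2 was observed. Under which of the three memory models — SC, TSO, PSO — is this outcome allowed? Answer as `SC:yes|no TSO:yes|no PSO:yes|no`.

outcome vector order: (thr0.R0,thr1.R0,thr2.R0)
[SC] allowed = {020 022 110 112 120 122 210 212 220 222}
[TSO] allowed = {010 012 020 022 110 112 120 122 210 212 220 222}
[PSO] allowed = {010 012 020 022 110 112 120 122 210 212 220 222}
target 012 ∈ {TSO,PSO}

SC:no TSO:yes PSO:yes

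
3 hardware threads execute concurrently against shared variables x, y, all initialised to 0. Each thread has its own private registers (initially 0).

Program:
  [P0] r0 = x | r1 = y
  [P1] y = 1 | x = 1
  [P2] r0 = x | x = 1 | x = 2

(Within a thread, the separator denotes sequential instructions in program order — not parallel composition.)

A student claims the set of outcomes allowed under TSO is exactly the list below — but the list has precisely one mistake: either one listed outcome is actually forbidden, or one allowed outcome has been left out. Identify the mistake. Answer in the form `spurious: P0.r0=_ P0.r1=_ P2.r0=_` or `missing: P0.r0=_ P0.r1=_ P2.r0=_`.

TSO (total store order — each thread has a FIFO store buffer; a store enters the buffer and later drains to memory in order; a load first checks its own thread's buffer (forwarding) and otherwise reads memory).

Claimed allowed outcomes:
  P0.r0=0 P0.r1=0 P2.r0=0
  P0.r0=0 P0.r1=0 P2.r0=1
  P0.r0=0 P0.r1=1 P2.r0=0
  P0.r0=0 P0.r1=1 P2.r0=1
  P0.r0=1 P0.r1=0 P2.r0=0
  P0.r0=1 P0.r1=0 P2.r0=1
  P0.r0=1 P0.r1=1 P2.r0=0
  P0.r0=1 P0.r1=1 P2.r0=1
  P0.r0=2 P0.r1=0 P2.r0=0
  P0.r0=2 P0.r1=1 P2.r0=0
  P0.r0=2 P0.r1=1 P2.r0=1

outcome vector order: (P0.r0,P0.r1,P2.r0)
[TSO] allowed = {000; 001; 010; 011; 100; 110; 111; 200; 210; 211}
claimed∖TSO = {101}

spurious: P0.r0=1 P0.r1=0 P2.r0=1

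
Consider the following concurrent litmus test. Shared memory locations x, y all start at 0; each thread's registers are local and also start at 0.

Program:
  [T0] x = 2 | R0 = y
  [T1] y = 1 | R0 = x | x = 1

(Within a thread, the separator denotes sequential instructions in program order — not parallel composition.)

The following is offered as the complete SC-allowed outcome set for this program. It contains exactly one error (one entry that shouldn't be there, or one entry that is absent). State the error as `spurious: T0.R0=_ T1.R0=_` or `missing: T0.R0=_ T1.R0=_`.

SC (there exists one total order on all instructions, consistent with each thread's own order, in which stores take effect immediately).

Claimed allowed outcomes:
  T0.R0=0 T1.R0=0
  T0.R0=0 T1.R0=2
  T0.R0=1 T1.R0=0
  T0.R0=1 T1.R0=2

outcome vector order: (T0.R0,T1.R0)
under SC → 02, 10, 12
claimed∖SC = {00}

spurious: T0.R0=0 T1.R0=0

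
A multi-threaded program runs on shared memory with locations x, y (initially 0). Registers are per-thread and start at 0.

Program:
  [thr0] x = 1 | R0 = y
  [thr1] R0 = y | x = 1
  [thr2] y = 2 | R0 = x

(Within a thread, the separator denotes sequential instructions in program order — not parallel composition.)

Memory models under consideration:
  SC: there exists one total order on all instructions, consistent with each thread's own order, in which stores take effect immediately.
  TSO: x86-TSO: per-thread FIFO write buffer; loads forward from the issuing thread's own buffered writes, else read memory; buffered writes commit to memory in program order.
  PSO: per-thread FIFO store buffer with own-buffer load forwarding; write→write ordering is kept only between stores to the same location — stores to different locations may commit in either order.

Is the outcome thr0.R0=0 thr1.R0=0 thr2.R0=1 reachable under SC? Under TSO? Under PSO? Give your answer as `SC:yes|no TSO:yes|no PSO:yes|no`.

SC:yes TSO:yes PSO:yes

outcome vector order: (thr0.R0,thr1.R0,thr2.R0)
SC (6): (0,0,1) (0,2,1) (2,0,0) (2,0,1) (2,2,0) (2,2,1)
TSO (8): (0,0,0) (0,0,1) (0,2,0) (0,2,1) (2,0,0) (2,0,1) (2,2,0) (2,2,1)
PSO (8): (0,0,0) (0,0,1) (0,2,0) (0,2,1) (2,0,0) (2,0,1) (2,2,0) (2,2,1)
target (0,0,1) ∈ {SC,TSO,PSO}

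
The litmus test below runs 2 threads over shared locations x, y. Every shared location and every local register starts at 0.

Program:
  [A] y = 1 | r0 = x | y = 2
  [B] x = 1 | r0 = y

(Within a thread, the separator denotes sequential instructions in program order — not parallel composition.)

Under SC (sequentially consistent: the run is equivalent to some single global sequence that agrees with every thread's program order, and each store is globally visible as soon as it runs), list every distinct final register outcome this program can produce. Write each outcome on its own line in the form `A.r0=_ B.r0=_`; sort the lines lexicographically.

outcome vector order: (A.r0,B.r0)
|SC outcomes| = 5

A.r0=0 B.r0=1
A.r0=0 B.r0=2
A.r0=1 B.r0=0
A.r0=1 B.r0=1
A.r0=1 B.r0=2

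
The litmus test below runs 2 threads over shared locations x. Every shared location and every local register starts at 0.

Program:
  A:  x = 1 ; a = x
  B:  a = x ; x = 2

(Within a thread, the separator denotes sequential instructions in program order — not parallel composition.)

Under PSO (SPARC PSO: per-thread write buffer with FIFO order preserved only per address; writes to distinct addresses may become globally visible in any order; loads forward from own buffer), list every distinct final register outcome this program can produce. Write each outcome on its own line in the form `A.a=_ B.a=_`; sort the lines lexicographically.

A.a=1 B.a=0
A.a=1 B.a=1
A.a=2 B.a=0
A.a=2 B.a=1

outcome vector order: (A.a,B.a)
|PSO outcomes| = 4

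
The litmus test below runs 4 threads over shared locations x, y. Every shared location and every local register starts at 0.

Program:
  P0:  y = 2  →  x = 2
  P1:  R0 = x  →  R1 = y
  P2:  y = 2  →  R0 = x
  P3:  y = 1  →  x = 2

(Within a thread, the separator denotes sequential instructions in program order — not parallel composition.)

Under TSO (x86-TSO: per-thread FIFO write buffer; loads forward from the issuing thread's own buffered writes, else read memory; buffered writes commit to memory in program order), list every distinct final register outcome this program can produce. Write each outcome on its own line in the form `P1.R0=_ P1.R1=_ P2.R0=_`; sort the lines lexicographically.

P1.R0=0 P1.R1=0 P2.R0=0
P1.R0=0 P1.R1=0 P2.R0=2
P1.R0=0 P1.R1=1 P2.R0=0
P1.R0=0 P1.R1=1 P2.R0=2
P1.R0=0 P1.R1=2 P2.R0=0
P1.R0=0 P1.R1=2 P2.R0=2
P1.R0=2 P1.R1=1 P2.R0=0
P1.R0=2 P1.R1=1 P2.R0=2
P1.R0=2 P1.R1=2 P2.R0=0
P1.R0=2 P1.R1=2 P2.R0=2

outcome vector order: (P1.R0,P1.R1,P2.R0)
|TSO outcomes| = 10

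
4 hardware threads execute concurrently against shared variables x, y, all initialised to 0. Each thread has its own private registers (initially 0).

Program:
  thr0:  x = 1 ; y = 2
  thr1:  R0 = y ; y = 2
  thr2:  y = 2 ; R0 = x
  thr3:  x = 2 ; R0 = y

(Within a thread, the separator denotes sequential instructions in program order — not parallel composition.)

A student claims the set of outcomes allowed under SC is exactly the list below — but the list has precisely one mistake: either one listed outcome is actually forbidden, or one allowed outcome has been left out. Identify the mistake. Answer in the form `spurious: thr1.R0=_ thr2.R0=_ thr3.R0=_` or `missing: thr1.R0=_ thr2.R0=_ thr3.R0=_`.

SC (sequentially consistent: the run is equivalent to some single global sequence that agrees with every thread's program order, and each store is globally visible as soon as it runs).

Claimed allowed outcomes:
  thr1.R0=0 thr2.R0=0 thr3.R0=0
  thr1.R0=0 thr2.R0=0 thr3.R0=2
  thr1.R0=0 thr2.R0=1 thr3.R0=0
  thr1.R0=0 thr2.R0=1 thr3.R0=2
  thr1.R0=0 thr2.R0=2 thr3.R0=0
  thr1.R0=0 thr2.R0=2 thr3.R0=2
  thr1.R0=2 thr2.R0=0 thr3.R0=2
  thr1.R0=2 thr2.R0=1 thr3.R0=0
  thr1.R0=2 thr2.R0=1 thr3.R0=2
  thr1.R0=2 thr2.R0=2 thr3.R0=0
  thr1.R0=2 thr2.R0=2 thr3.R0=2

outcome vector order: (thr1.R0,thr2.R0,thr3.R0)
SC: 10 outcomes — {0/0/2, 0/1/0, 0/1/2, 0/2/0, 0/2/2, 2/0/2, 2/1/0, 2/1/2, 2/2/0, 2/2/2}
claimed∖SC = {0/0/0}

spurious: thr1.R0=0 thr2.R0=0 thr3.R0=0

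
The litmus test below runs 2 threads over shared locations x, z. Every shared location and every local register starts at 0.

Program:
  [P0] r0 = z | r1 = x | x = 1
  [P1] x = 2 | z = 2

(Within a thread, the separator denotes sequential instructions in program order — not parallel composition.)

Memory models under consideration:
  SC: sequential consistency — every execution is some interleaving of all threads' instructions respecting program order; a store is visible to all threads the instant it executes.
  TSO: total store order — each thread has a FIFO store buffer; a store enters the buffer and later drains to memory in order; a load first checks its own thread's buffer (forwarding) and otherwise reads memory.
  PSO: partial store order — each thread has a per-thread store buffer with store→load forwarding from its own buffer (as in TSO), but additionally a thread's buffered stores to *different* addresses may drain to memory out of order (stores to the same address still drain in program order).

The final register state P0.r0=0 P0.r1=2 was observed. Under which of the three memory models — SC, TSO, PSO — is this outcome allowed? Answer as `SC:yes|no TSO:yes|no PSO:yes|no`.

outcome vector order: (P0.r0,P0.r1)
[SC] allowed = {<0 0>, <0 2>, <2 2>}
[TSO] allowed = {<0 0>, <0 2>, <2 2>}
[PSO] allowed = {<0 0>, <0 2>, <2 0>, <2 2>}
target <0 2> ∈ {SC,TSO,PSO}

SC:yes TSO:yes PSO:yes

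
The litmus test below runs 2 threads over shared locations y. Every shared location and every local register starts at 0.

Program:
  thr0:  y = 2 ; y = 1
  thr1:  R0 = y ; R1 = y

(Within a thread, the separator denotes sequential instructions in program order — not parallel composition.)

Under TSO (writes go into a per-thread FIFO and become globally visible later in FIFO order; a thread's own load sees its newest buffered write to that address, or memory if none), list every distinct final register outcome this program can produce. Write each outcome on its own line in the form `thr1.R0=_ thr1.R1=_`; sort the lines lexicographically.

thr1.R0=0 thr1.R1=0
thr1.R0=0 thr1.R1=1
thr1.R0=0 thr1.R1=2
thr1.R0=1 thr1.R1=1
thr1.R0=2 thr1.R1=1
thr1.R0=2 thr1.R1=2

outcome vector order: (thr1.R0,thr1.R1)
|TSO outcomes| = 6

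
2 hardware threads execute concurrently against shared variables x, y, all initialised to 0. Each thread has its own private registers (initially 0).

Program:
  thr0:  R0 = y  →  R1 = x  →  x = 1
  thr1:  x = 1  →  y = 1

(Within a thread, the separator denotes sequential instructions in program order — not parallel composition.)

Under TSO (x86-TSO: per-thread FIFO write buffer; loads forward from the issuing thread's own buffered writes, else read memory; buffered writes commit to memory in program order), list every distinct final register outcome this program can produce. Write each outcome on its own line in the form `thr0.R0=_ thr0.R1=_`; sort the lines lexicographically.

thr0.R0=0 thr0.R1=0
thr0.R0=0 thr0.R1=1
thr0.R0=1 thr0.R1=1

outcome vector order: (thr0.R0,thr0.R1)
|TSO outcomes| = 3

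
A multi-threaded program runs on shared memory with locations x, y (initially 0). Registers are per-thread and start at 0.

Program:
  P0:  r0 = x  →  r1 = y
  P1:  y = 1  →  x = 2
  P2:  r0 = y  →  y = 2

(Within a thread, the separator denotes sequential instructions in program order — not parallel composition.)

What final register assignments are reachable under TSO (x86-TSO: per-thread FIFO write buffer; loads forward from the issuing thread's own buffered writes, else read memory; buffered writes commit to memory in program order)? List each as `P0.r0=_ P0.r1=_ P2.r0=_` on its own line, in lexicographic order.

P0.r0=0 P0.r1=0 P2.r0=0
P0.r0=0 P0.r1=0 P2.r0=1
P0.r0=0 P0.r1=1 P2.r0=0
P0.r0=0 P0.r1=1 P2.r0=1
P0.r0=0 P0.r1=2 P2.r0=0
P0.r0=0 P0.r1=2 P2.r0=1
P0.r0=2 P0.r1=1 P2.r0=0
P0.r0=2 P0.r1=1 P2.r0=1
P0.r0=2 P0.r1=2 P2.r0=0
P0.r0=2 P0.r1=2 P2.r0=1

outcome vector order: (P0.r0,P0.r1,P2.r0)
|TSO outcomes| = 10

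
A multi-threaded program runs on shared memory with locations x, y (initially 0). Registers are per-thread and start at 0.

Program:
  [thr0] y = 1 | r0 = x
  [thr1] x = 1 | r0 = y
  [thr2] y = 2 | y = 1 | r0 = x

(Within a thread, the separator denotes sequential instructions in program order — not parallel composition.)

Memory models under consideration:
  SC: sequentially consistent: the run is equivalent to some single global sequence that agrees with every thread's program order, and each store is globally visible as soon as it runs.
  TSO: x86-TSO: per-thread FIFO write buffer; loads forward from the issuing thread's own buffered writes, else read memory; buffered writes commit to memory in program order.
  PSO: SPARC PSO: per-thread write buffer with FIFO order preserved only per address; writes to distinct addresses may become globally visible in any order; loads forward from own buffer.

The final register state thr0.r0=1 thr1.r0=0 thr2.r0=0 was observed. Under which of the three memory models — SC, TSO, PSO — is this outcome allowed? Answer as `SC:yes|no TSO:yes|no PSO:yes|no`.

outcome vector order: (thr0.r0,thr1.r0,thr2.r0)
SC: 7 outcomes — {(0,1,0), (0,1,1), (0,2,1), (1,0,1), (1,1,0), (1,1,1), (1,2,1)}
TSO: 12 outcomes — {(0,0,0), (0,0,1), (0,1,0), (0,1,1), (0,2,0), (0,2,1), (1,0,0), (1,0,1), (1,1,0), (1,1,1), (1,2,0), (1,2,1)}
PSO: 12 outcomes — {(0,0,0), (0,0,1), (0,1,0), (0,1,1), (0,2,0), (0,2,1), (1,0,0), (1,0,1), (1,1,0), (1,1,1), (1,2,0), (1,2,1)}
target (1,0,0) ∈ {TSO,PSO}

SC:no TSO:yes PSO:yes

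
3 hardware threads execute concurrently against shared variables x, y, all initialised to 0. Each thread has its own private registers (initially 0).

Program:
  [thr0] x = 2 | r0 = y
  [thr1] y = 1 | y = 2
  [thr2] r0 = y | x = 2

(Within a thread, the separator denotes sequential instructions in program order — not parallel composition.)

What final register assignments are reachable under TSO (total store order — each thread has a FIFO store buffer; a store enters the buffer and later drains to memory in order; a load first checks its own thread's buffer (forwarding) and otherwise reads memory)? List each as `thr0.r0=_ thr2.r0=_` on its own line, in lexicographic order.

outcome vector order: (thr0.r0,thr2.r0)
|TSO outcomes| = 9

thr0.r0=0 thr2.r0=0
thr0.r0=0 thr2.r0=1
thr0.r0=0 thr2.r0=2
thr0.r0=1 thr2.r0=0
thr0.r0=1 thr2.r0=1
thr0.r0=1 thr2.r0=2
thr0.r0=2 thr2.r0=0
thr0.r0=2 thr2.r0=1
thr0.r0=2 thr2.r0=2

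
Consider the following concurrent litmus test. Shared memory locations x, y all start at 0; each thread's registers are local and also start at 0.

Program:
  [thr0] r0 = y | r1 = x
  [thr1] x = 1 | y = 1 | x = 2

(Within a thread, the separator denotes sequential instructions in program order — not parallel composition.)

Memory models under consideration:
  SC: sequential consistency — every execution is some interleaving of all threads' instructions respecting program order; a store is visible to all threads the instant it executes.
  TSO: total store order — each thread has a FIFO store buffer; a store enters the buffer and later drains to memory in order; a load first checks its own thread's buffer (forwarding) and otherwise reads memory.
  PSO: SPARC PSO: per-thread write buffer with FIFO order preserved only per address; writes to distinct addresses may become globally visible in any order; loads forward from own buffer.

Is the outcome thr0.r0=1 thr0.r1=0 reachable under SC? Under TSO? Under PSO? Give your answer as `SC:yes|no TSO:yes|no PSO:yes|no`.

SC:no TSO:no PSO:yes

outcome vector order: (thr0.r0,thr0.r1)
under SC → 0/0; 0/1; 0/2; 1/1; 1/2
under TSO → 0/0; 0/1; 0/2; 1/1; 1/2
under PSO → 0/0; 0/1; 0/2; 1/0; 1/1; 1/2
target 1/0 ∈ {PSO}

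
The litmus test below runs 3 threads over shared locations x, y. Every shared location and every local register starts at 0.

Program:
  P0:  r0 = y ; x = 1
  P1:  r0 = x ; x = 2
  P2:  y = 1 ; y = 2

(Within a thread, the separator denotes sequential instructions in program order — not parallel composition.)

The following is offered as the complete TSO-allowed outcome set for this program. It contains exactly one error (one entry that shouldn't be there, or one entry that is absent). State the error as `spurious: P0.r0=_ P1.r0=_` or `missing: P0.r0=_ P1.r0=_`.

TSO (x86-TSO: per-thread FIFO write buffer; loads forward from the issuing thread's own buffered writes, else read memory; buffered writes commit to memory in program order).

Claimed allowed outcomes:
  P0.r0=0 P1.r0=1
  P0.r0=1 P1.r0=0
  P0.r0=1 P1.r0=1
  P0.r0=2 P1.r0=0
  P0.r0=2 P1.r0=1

outcome vector order: (P0.r0,P1.r0)
TSO: 6 outcomes — {00 01 10 11 20 21}
TSO∖claimed = {00}

missing: P0.r0=0 P1.r0=0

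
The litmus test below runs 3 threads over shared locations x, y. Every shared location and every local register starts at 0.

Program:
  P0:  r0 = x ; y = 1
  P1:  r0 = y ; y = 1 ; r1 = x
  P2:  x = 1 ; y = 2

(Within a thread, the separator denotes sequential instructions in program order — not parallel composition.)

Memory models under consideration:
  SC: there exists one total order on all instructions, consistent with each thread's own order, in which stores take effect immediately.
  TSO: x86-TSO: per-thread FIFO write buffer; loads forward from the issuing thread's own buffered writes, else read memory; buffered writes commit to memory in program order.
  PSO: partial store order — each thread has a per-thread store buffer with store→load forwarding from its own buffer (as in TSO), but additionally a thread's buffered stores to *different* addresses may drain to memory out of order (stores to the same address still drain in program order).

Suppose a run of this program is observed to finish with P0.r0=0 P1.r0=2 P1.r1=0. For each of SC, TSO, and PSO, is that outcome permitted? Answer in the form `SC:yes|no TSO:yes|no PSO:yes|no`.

outcome vector order: (P0.r0,P1.r0,P1.r1)
SC: 9 outcomes — {(0,0,0); (0,0,1); (0,1,0); (0,1,1); (0,2,1); (1,0,0); (1,0,1); (1,1,1); (1,2,1)}
TSO: 9 outcomes — {(0,0,0); (0,0,1); (0,1,0); (0,1,1); (0,2,1); (1,0,0); (1,0,1); (1,1,1); (1,2,1)}
PSO: 11 outcomes — {(0,0,0); (0,0,1); (0,1,0); (0,1,1); (0,2,0); (0,2,1); (1,0,0); (1,0,1); (1,1,1); (1,2,0); (1,2,1)}
target (0,2,0) ∈ {PSO}

SC:no TSO:no PSO:yes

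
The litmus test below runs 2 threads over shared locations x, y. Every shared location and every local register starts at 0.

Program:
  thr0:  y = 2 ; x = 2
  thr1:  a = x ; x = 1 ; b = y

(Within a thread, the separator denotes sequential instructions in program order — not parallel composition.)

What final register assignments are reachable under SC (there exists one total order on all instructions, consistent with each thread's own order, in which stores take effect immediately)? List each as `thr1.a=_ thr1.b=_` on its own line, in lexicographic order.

thr1.a=0 thr1.b=0
thr1.a=0 thr1.b=2
thr1.a=2 thr1.b=2

outcome vector order: (thr1.a,thr1.b)
|SC outcomes| = 3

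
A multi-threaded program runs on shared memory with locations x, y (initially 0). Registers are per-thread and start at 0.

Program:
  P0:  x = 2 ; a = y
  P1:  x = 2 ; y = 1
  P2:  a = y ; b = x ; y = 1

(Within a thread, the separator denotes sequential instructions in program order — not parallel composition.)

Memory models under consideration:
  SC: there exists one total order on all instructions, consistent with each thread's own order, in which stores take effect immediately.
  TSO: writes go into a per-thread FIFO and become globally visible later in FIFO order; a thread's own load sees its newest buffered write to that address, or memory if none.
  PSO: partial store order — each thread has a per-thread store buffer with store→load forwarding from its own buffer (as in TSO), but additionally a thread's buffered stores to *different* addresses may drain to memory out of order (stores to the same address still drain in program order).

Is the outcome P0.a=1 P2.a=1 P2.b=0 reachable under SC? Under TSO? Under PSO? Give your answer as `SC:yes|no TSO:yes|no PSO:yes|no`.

outcome vector order: (P0.a,P2.a,P2.b)
[SC] allowed = {000; 002; 012; 100; 102; 112}
[TSO] allowed = {000; 002; 012; 100; 102; 112}
[PSO] allowed = {000; 002; 010; 012; 100; 102; 110; 112}
target 110 ∈ {PSO}

SC:no TSO:no PSO:yes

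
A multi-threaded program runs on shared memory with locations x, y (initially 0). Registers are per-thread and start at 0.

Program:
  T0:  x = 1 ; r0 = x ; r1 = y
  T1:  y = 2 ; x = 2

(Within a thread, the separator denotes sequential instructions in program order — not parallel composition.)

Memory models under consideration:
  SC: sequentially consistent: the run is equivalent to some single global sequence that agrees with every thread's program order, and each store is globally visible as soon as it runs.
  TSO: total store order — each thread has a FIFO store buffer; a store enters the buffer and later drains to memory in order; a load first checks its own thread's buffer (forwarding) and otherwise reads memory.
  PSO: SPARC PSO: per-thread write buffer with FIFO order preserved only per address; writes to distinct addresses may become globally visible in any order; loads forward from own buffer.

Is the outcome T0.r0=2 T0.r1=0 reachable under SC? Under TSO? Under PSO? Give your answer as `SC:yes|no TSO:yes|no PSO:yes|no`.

SC:no TSO:no PSO:yes

outcome vector order: (T0.r0,T0.r1)
[SC] allowed = {<1 0>, <1 2>, <2 2>}
[TSO] allowed = {<1 0>, <1 2>, <2 2>}
[PSO] allowed = {<1 0>, <1 2>, <2 0>, <2 2>}
target <2 0> ∈ {PSO}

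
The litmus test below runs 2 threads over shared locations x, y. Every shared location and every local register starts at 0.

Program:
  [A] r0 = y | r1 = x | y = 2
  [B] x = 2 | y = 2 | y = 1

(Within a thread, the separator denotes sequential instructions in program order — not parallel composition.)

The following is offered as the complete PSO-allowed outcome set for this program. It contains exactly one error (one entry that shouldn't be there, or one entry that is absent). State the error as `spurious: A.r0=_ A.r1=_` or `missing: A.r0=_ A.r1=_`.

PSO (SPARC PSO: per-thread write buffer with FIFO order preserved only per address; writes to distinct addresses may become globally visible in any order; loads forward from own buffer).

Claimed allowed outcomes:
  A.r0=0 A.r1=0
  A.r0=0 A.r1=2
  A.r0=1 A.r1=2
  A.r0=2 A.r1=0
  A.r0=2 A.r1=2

missing: A.r0=1 A.r1=0

outcome vector order: (A.r0,A.r1)
PSO: 6 outcomes — {(0,0), (0,2), (1,0), (1,2), (2,0), (2,2)}
PSO∖claimed = {(1,0)}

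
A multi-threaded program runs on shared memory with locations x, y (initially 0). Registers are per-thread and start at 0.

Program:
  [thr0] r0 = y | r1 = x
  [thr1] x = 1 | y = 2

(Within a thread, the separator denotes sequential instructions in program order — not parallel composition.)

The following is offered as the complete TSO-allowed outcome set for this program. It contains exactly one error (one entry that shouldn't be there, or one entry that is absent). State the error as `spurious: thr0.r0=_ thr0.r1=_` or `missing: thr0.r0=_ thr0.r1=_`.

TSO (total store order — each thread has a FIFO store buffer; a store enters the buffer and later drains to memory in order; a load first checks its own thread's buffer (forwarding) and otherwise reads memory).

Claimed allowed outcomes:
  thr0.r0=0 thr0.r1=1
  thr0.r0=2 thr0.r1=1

outcome vector order: (thr0.r0,thr0.r1)
TSO (3): <0 0> <0 1> <2 1>
TSO∖claimed = {<0 0>}

missing: thr0.r0=0 thr0.r1=0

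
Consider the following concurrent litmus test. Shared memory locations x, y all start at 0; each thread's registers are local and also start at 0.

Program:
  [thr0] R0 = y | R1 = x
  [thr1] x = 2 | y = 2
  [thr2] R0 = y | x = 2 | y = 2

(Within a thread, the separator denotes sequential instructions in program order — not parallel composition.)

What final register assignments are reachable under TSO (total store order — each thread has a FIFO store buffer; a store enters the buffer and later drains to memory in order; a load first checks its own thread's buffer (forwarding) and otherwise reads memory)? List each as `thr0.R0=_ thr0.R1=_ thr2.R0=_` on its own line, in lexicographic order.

thr0.R0=0 thr0.R1=0 thr2.R0=0
thr0.R0=0 thr0.R1=0 thr2.R0=2
thr0.R0=0 thr0.R1=2 thr2.R0=0
thr0.R0=0 thr0.R1=2 thr2.R0=2
thr0.R0=2 thr0.R1=2 thr2.R0=0
thr0.R0=2 thr0.R1=2 thr2.R0=2

outcome vector order: (thr0.R0,thr0.R1,thr2.R0)
|TSO outcomes| = 6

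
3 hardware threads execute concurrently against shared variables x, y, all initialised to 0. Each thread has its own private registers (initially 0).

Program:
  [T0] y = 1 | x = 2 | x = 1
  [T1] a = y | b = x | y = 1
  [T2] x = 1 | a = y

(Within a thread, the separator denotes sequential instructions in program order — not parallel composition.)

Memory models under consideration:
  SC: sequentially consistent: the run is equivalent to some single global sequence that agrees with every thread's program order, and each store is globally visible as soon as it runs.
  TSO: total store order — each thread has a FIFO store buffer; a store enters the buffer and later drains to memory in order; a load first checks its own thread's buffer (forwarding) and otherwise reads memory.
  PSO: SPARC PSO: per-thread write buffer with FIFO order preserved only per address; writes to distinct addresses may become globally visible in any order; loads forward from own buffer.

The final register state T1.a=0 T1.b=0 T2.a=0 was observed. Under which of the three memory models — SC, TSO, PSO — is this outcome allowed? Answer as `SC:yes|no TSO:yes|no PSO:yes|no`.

outcome vector order: (T1.a,T1.b,T2.a)
SC (11): (0,0,0), (0,0,1), (0,1,0), (0,1,1), (0,2,0), (0,2,1), (1,0,1), (1,1,0), (1,1,1), (1,2,0), (1,2,1)
TSO (12): (0,0,0), (0,0,1), (0,1,0), (0,1,1), (0,2,0), (0,2,1), (1,0,0), (1,0,1), (1,1,0), (1,1,1), (1,2,0), (1,2,1)
PSO (12): (0,0,0), (0,0,1), (0,1,0), (0,1,1), (0,2,0), (0,2,1), (1,0,0), (1,0,1), (1,1,0), (1,1,1), (1,2,0), (1,2,1)
target (0,0,0) ∈ {SC,TSO,PSO}

SC:yes TSO:yes PSO:yes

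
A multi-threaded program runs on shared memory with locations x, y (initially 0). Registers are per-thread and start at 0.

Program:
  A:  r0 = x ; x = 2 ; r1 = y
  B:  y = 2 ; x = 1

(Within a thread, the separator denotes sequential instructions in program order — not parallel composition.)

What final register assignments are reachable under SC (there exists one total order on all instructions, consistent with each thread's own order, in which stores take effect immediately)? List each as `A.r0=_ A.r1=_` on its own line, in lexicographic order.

A.r0=0 A.r1=0
A.r0=0 A.r1=2
A.r0=1 A.r1=2

outcome vector order: (A.r0,A.r1)
|SC outcomes| = 3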